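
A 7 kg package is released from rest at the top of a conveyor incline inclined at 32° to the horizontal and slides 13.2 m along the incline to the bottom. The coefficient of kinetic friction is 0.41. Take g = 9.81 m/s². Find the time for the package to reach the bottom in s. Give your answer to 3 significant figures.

3.84 s

The weight component along the incline is mg sin 32° = 36.390 N and the normal force is N = mg cos 32° = 58.235 N.
Friction up the slope is f = μN = 0.41 × 58.235 = 23.876 N, so the net downslope force is 36.390 − 23.876 = 12.514 N and a = 12.514 / 7 = 1.7877 m/s².
Starting from rest, L = ½at², so t = √(2L/a) = √(2 × 13.2 / 1.7877) = 3.8429 s.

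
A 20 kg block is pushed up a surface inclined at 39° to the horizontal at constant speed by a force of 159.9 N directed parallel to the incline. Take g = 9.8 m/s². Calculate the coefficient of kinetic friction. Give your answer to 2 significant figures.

0.24

At constant speed ΣF = 0 along the incline. The applied 159.9 N acts up the slope; the weight component mg sin 39° = 123.347 N and kinetic friction μN both act down the slope.
So 159.9 = 123.347 + μ × 152.321, giving μ = (159.9 − 123.347) / 152.321 = 0.2400.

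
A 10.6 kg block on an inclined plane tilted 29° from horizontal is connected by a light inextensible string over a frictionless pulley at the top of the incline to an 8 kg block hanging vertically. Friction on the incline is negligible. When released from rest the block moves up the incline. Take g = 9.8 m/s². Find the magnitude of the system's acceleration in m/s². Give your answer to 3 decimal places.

1.507 m/s²

For the block on the incline: the weight component along the slope is m₁g sin 29° = 10.6 × 9.8 × 0.4848 = 50.361 N and the normal force is N = m₁g cos 29° = 90.855 N.
Newton's second law for the block (up-slope positive): T − 50.361 = 10.6 a. For the hanging block (downward positive): 8 × 9.8 − T = 8 a.
Adding the two equations eliminates T: 28.039 = 18.6 a, so a = 1.5075 m/s².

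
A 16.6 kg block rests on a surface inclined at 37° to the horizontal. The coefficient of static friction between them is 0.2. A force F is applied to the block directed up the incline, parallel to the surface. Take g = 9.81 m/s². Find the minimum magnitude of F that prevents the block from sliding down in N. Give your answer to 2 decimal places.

71.99 N

The normal force is N = mg cos 37° = 130.055 N. With F at its minimum the block is on the verge of sliding down, so static friction is at its maximum μ_s N = 0.2 × 130.055 = 26.011 N and acts up the slope.
Equilibrium along the incline: F + μ_s N = mg sin 37°, so F = 98.003 − 26.011 = 71.992 N.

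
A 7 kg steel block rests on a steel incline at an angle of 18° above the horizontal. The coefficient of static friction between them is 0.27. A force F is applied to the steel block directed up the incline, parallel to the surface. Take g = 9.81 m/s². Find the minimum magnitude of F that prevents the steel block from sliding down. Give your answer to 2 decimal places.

The normal force is N = mg cos 18° = 65.309 N. With F at its minimum the steel block is on the verge of sliding down, so static friction is at its maximum μ_s N = 0.27 × 65.309 = 17.633 N and acts up the slope.
Equilibrium along the incline: F + μ_s N = mg sin 18°, so F = 21.220 − 17.633 = 3.587 N.

3.59 N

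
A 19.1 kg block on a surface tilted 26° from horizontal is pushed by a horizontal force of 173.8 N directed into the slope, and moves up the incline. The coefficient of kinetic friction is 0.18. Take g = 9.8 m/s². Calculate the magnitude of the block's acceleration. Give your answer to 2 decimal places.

The horizontal push has components F cos 26° = 173.8 × 0.8988 = 156.211 N up the incline and F sin 26° = 173.8 × 0.4384 = 76.194 N pressing into the surface.
The normal force is therefore N = mg cos 26° + F sin 26° = 168.237 + 76.194 = 244.431 N, and kinetic friction down the slope is μN = 0.18 × 244.431 = 43.998 N.
Along the incline: F cos 26° − mg sin 26° − μN = ma, so 156.211 − 82.060 − 43.998 = 19.1 a, giving a = 1.5787 m/s².

1.58 m/s²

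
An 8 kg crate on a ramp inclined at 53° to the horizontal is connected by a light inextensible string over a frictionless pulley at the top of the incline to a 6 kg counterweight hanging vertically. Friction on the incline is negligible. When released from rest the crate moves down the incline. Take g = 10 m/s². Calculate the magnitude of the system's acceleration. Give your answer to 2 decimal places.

For the crate on the incline: the weight component along the slope is m₁g sin 53° = 8 × 10 × 0.7986 = 63.888 N and the normal force is N = m₁g cos 53° = 48.145 N.
Newton's second law for the crate (down-slope positive): 63.888 − T = 8 a. For the hanging counterweight (upward positive): T − 6 × 10 = 6 a.
Adding the two equations eliminates T: 3.888 = 14 a, so a = 0.2777 m/s².

0.28 m/s²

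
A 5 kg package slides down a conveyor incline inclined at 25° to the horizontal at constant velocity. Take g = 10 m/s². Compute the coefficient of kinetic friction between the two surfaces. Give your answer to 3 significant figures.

At constant velocity the net force along the incline is zero: mg sin 25° = μ mg cos 25°.
So μ = tan 25° = 0.4226 / 0.9063 = 0.4663.

0.466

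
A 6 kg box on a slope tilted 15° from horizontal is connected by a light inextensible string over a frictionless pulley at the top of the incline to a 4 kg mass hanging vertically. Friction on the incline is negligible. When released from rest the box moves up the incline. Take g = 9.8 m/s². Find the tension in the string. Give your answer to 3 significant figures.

For the box on the incline: the weight component along the slope is m₁g sin 15° = 6 × 9.8 × 0.2588 = 15.217 N and the normal force is N = m₁g cos 15° = 56.796 N.
Newton's second law for the box (up-slope positive): T − 15.217 = 6 a. For the hanging mass (downward positive): 4 × 9.8 − T = 4 a.
Adding the two equations eliminates T: 23.983 = 10 a, so a = 2.3983 m/s².
Then from the hanging mass's equation, T = 4 × (9.8 − 2.3983) = 29.607 N.

29.6 N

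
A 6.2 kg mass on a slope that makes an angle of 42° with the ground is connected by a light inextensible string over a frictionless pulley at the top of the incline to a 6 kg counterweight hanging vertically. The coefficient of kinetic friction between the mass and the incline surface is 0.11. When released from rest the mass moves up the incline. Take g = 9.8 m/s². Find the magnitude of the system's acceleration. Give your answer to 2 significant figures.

1.1 m/s²

For the mass on the incline: the weight component along the slope is m₁g sin 42° = 6.2 × 9.8 × 0.6691 = 40.655 N and the normal force is N = m₁g cos 42° = 45.153 N.
Kinetic friction opposes the mass's motion up the incline: f = μN = 0.11 × 45.153 = 4.967 N acting down the slope.
Newton's second law for the mass (up-slope positive): T − 40.655 − 4.967 = 6.2 a. For the hanging counterweight (downward positive): 6 × 9.8 − T = 6 a.
Adding the two equations eliminates T: 13.178 = 12.2 a, so a = 1.0802 m/s².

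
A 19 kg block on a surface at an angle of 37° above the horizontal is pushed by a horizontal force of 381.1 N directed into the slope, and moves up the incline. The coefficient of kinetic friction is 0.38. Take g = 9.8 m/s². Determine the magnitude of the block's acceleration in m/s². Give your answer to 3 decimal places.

The horizontal push has components F cos 37° = 381.1 × 0.7986 = 304.346 N up the incline and F sin 37° = 381.1 × 0.6018 = 229.346 N pressing into the surface.
The normal force is therefore N = mg cos 37° + F sin 37° = 148.699 + 229.346 = 378.045 N, and kinetic friction down the slope is μN = 0.38 × 378.045 = 143.657 N.
Along the incline: F cos 37° − mg sin 37° − μN = ma, so 304.346 − 112.055 − 143.657 = 19 a, giving a = 2.5597 m/s².

2.560 m/s²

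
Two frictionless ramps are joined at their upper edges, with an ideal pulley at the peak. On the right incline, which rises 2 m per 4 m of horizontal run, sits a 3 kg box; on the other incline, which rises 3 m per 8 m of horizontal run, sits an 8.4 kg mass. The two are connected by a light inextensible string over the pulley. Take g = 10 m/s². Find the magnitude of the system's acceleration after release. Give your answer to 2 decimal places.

Resolve each weight along its own incline: the 3 kg mass has component 3 × 10 × sin 26.57° = 13.416 N down its slope, and the 8.4 kg mass has 8.4 × 10 × sin 20.56° = 29.494 N down its slope.
The 8.4 kg side's 29.494 N exceeds the other side's 13.416 N, so that mass slides down and the 3 kg mass slides up. Taking that direction as positive, Newton's second law for the whole system gives 29.494 − 13.416 = (3 + 8.4) a, so a = 16.078 / 11.4 = 1.4104 m/s².

1.41 m/s²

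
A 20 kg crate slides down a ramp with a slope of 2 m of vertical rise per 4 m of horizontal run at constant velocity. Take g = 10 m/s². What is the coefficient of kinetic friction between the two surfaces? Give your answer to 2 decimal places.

0.50

At constant velocity the net force along the incline is zero: mg sin 26.57° = μ mg cos 26.57°.
So μ = tan 26.57° = 0.4472 / 0.8944 = 0.5000.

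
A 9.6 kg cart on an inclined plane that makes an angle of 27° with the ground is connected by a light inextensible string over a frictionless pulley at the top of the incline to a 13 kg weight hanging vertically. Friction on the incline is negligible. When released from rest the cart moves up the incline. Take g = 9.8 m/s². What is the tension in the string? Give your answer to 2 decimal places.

78.69 N

For the cart on the incline: the weight component along the slope is m₁g sin 27° = 9.6 × 9.8 × 0.4540 = 42.712 N and the normal force is N = m₁g cos 27° = 83.826 N.
Newton's second law for the cart (up-slope positive): T − 42.712 = 9.6 a. For the hanging weight (downward positive): 13 × 9.8 − T = 13 a.
Adding the two equations eliminates T: 84.688 = 22.6 a, so a = 3.7473 m/s².
Then from the hanging weight's equation, T = 13 × (9.8 − 3.7473) = 78.685 N.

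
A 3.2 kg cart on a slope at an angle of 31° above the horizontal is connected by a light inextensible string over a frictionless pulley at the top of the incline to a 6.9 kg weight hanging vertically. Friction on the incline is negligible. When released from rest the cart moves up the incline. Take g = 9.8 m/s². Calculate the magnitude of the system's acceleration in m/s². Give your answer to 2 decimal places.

5.10 m/s²

For the cart on the incline: the weight component along the slope is m₁g sin 31° = 3.2 × 9.8 × 0.5150 = 16.150 N and the normal force is N = m₁g cos 31° = 26.881 N.
Newton's second law for the cart (up-slope positive): T − 16.150 = 3.2 a. For the hanging weight (downward positive): 6.9 × 9.8 − T = 6.9 a.
Adding the two equations eliminates T: 51.470 = 10.1 a, so a = 5.0960 m/s².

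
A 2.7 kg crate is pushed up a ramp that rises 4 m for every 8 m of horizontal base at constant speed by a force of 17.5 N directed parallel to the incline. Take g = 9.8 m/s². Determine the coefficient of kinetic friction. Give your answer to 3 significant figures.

At constant speed ΣF = 0 along the incline. The applied 17.5 N acts up the slope; the weight component mg sin 26.57° = 11.833 N and kinetic friction μN both act down the slope.
So 17.5 = 11.833 + μ × 23.667, giving μ = (17.5 − 11.833) / 23.667 = 0.2394.

0.239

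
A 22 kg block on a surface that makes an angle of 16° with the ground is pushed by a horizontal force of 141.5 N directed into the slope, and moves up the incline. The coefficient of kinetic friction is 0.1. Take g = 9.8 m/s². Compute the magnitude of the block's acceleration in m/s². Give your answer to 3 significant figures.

2.36 m/s²

The horizontal push has components F cos 16° = 141.5 × 0.9613 = 136.024 N up the incline and F sin 16° = 141.5 × 0.2756 = 38.997 N pressing into the surface.
The normal force is therefore N = mg cos 16° + F sin 16° = 207.256 + 38.997 = 246.253 N, and kinetic friction down the slope is μN = 0.1 × 246.253 = 24.625 N.
Along the incline: F cos 16° − mg sin 16° − μN = ma, so 136.024 − 59.419 − 24.625 = 22 a, giving a = 2.3627 m/s².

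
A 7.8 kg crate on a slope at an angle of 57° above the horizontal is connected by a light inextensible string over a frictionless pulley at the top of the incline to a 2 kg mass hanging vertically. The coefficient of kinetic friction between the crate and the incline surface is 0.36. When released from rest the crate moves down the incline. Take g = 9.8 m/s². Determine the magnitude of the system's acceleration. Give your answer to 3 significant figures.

For the crate on the incline: the weight component along the slope is m₁g sin 57° = 7.8 × 9.8 × 0.8387 = 64.110 N and the normal force is N = m₁g cos 57° = 41.632 N.
Kinetic friction opposes the crate's motion down the incline: f = μN = 0.36 × 41.632 = 14.988 N acting up the slope.
Newton's second law for the crate (down-slope positive): 64.110 − 14.988 − T = 7.8 a. For the hanging mass (upward positive): T − 2 × 9.8 = 2 a.
Adding the two equations eliminates T: 29.522 = 9.8 a, so a = 3.0124 m/s².

3.01 m/s²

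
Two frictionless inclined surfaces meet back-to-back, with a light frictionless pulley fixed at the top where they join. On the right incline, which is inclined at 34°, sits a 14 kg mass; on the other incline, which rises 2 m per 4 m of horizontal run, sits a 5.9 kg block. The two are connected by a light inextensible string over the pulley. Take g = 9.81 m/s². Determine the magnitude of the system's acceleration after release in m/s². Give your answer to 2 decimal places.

Resolve each weight along its own incline: the 14 kg mass has component 14 × 9.81 × sin 34° = 76.800 N down its slope, and the 5.9 kg mass has 5.9 × 9.81 × sin 26.57° = 25.884 N down its slope.
The 14 kg side's 76.800 N exceeds the other side's 25.884 N, so that mass slides down and the 5.9 kg mass slides up. Taking that direction as positive, Newton's second law for the whole system gives 76.800 − 25.884 = (14 + 5.9) a, so a = 50.916 / 19.9 = 2.5586 m/s².

2.56 m/s²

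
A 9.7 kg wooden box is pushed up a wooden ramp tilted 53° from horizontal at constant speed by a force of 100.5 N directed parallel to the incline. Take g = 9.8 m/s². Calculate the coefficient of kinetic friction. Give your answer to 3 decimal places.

0.430

At constant speed ΣF = 0 along the incline. The applied 100.5 N acts up the slope; the weight component mg sin 53° = 75.918 N and kinetic friction μN both act down the slope.
So 100.5 = 75.918 + μ × 57.209, giving μ = (100.5 − 75.918) / 57.209 = 0.4297.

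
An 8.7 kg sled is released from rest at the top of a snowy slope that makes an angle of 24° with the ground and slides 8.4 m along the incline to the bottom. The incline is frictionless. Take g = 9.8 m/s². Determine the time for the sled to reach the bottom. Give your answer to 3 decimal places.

2.053 s

The weight component along the incline is mg sin 24° = 34.678 N and the normal force is N = mg cos 24° = 77.889 N.
With no friction, a = g sin 24° = 3.9860 m/s².
Starting from rest, L = ½at², so t = √(2L/a) = √(2 × 8.4 / 3.9860) = 2.0530 s.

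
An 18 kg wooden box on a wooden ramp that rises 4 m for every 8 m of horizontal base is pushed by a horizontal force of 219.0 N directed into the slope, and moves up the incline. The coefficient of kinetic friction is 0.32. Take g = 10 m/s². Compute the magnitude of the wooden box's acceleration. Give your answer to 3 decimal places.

The horizontal push has components F cos 26.57° = 219.0 × 0.8944 = 195.874 N up the incline and F sin 26.57° = 219.0 × 0.4472 = 97.937 N pressing into the surface.
The normal force is therefore N = mg cos 26.57° + F sin 26.57° = 160.992 + 97.937 = 258.929 N, and kinetic friction down the slope is μN = 0.32 × 258.929 = 82.857 N.
Along the incline: F cos 26.57° − mg sin 26.57° − μN = ma, so 195.874 − 80.496 − 82.857 = 18 a, giving a = 1.8067 m/s².

1.807 m/s²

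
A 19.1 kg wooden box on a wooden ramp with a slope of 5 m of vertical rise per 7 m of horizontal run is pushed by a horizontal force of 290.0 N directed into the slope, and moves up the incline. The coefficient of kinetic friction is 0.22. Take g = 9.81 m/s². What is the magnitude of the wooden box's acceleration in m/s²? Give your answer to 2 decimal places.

The horizontal push has components F cos 35.54° = 290.0 × 0.8137 = 235.973 N up the incline and F sin 35.54° = 290.0 × 0.5812 = 168.548 N pressing into the surface.
The normal force is therefore N = mg cos 35.54° + F sin 35.54° = 152.464 + 168.548 = 321.012 N, and kinetic friction down the slope is μN = 0.22 × 321.012 = 70.623 N.
Along the incline: F cos 35.54° − mg sin 35.54° − μN = ma, so 235.973 − 108.900 − 70.623 = 19.1 a, giving a = 2.9555 m/s².

2.96 m/s²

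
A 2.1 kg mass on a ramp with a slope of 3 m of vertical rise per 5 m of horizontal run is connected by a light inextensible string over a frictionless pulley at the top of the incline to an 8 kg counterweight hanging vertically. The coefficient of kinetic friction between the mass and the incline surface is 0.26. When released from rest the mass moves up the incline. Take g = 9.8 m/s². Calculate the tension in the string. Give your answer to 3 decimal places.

For the mass on the incline: the weight component along the slope is m₁g sin 30.96° = 2.1 × 9.8 × 0.5145 = 10.588 N and the normal force is N = m₁g cos 30.96° = 17.647 N.
Kinetic friction opposes the mass's motion up the incline: f = μN = 0.26 × 17.647 = 4.588 N acting down the slope.
Newton's second law for the mass (up-slope positive): T − 10.588 − 4.588 = 2.1 a. For the hanging counterweight (downward positive): 8 × 9.8 − T = 8 a.
Adding the two equations eliminates T: 63.224 = 10.1 a, so a = 6.2598 m/s².
Then from the hanging counterweight's equation, T = 8 × (9.8 − 6.2598) = 28.322 N.

28.322 N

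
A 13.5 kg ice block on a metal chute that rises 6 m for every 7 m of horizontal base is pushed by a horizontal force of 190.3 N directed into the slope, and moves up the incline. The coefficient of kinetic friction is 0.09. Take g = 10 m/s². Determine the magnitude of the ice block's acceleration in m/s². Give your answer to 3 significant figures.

2.69 m/s²

The horizontal push has components F cos 40.60° = 190.3 × 0.7593 = 144.495 N up the incline and F sin 40.60° = 190.3 × 0.6508 = 123.847 N pressing into the surface.
The normal force is therefore N = mg cos 40.60° + F sin 40.60° = 102.505 + 123.847 = 226.352 N, and kinetic friction down the slope is μN = 0.09 × 226.352 = 20.372 N.
Along the incline: F cos 40.60° − mg sin 40.60° − μN = ma, so 144.495 − 87.858 − 20.372 = 13.5 a, giving a = 2.6863 m/s².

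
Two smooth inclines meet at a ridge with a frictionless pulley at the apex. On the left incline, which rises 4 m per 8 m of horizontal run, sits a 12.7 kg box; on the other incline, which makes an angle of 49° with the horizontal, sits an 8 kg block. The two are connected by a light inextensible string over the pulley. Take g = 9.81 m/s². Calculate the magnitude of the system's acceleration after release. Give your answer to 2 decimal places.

0.17 m/s²

Resolve each weight along its own incline: the 12.7 kg mass has component 12.7 × 9.81 × sin 26.57° = 55.717 N down its slope, and the 8 kg mass has 8 × 9.81 × sin 49° = 59.230 N down its slope.
The 8 kg side's 59.230 N exceeds the other side's 55.717 N, so that mass slides down and the 12.7 kg mass slides up. Taking that direction as positive, Newton's second law for the whole system gives 59.230 − 55.717 = (12.7 + 8) a, so a = 3.513 / 20.7 = 0.1697 m/s².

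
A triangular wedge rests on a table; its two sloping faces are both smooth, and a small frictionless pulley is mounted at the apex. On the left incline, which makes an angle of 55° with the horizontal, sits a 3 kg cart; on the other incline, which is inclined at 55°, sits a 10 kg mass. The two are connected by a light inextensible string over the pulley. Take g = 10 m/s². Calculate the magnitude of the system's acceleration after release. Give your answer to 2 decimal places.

4.41 m/s²

Resolve each weight along its own incline: the 3 kg mass has component 3 × 10 × sin 55° = 24.575 N down its slope, and the 10 kg mass has 10 × 10 × sin 55° = 81.915 N down its slope.
The 10 kg side's 81.915 N exceeds the other side's 24.575 N, so that mass slides down and the 3 kg mass slides up. Taking that direction as positive, Newton's second law for the whole system gives 81.915 − 24.575 = (3 + 10) a, so a = 57.340 / 13 = 4.4108 m/s².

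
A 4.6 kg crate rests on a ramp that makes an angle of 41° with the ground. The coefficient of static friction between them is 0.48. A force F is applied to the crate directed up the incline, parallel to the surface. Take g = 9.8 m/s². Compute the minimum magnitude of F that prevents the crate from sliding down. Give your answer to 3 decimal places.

The normal force is N = mg cos 41° = 34.022 N. With F at its minimum the crate is on the verge of sliding down, so static friction is at its maximum μ_s N = 0.48 × 34.022 = 16.331 N and acts up the slope.
Equilibrium along the incline: F + μ_s N = mg sin 41°, so F = 29.575 − 16.331 = 13.244 N.

13.244 N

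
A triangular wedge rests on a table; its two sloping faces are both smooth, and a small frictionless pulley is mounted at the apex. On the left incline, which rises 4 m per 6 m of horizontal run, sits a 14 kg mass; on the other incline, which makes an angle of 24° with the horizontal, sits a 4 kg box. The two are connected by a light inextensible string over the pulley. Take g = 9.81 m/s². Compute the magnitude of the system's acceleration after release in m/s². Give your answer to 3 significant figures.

3.35 m/s²

Resolve each weight along its own incline: the 14 kg mass has component 14 × 9.81 × sin 33.69° = 76.183 N down its slope, and the 4 kg mass has 4 × 9.81 × sin 24° = 15.960 N down its slope.
The 14 kg side's 76.183 N exceeds the other side's 15.960 N, so that mass slides down and the 4 kg mass slides up. Taking that direction as positive, Newton's second law for the whole system gives 76.183 − 15.960 = (14 + 4) a, so a = 60.223 / 18 = 3.3457 m/s².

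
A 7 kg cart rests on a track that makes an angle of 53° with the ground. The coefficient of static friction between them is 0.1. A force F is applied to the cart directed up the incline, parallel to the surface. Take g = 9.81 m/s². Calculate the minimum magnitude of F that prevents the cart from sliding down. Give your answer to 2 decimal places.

50.71 N

The normal force is N = mg cos 53° = 41.327 N. With F at its minimum the cart is on the verge of sliding down, so static friction is at its maximum μ_s N = 0.1 × 41.327 = 4.133 N and acts up the slope.
Equilibrium along the incline: F + μ_s N = mg sin 53°, so F = 54.842 − 4.133 = 50.709 N.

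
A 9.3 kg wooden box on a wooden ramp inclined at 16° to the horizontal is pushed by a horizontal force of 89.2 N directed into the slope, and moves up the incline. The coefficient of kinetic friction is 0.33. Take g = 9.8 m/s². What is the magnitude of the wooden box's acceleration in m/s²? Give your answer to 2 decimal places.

2.54 m/s²

The horizontal push has components F cos 16° = 89.2 × 0.9613 = 85.748 N up the incline and F sin 16° = 89.2 × 0.2756 = 24.584 N pressing into the surface.
The normal force is therefore N = mg cos 16° + F sin 16° = 87.613 + 24.584 = 112.197 N, and kinetic friction down the slope is μN = 0.33 × 112.197 = 37.025 N.
Along the incline: F cos 16° − mg sin 16° − μN = ma, so 85.748 − 25.118 − 37.025 = 9.3 a, giving a = 2.5382 m/s².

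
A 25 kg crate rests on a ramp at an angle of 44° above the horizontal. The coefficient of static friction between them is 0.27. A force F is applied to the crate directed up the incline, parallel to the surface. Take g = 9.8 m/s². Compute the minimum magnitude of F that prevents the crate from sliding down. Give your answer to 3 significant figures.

The normal force is N = mg cos 44° = 176.238 N. With F at its minimum the crate is on the verge of sliding down, so static friction is at its maximum μ_s N = 0.27 × 176.238 = 47.584 N and acts up the slope.
Equilibrium along the incline: F + μ_s N = mg sin 44°, so F = 170.191 − 47.584 = 122.607 N.

123 N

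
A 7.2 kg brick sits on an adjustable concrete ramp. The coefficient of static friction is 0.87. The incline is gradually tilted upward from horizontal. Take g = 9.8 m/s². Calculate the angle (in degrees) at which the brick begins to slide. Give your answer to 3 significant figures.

At the threshold of sliding, static friction is at its maximum μ_s N and exactly balances the weight component along the incline: mg sin θ = μ_s mg cos θ.
Hence tan θ = μ_s = 0.87, so θ = arctan(0.87) = 41.0233°.

41.0°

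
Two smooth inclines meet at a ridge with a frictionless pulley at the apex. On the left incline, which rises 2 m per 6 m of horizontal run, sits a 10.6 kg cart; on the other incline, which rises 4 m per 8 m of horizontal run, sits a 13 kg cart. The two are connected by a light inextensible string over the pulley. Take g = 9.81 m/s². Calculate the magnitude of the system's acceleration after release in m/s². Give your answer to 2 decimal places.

Resolve each weight along its own incline: the 10.6 kg mass has component 10.6 × 9.81 × sin 18.43° = 32.883 N down its slope, and the 13 kg mass has 13 × 9.81 × sin 26.57° = 57.033 N down its slope.
The 13 kg side's 57.033 N exceeds the other side's 32.883 N, so that mass slides down and the 10.6 kg mass slides up. Taking that direction as positive, Newton's second law for the whole system gives 57.033 − 32.883 = (10.6 + 13) a, so a = 24.150 / 23.6 = 1.0233 m/s².

1.02 m/s²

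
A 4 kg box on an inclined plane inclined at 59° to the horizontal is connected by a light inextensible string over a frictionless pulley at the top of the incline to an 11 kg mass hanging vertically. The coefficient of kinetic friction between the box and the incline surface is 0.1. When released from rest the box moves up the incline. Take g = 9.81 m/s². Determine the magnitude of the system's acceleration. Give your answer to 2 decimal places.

4.82 m/s²

For the box on the incline: the weight component along the slope is m₁g sin 59° = 4 × 9.81 × 0.8572 = 33.637 N and the normal force is N = m₁g cos 59° = 20.210 N.
Kinetic friction opposes the box's motion up the incline: f = μN = 0.1 × 20.210 = 2.021 N acting down the slope.
Newton's second law for the box (up-slope positive): T − 33.637 − 2.021 = 4 a. For the hanging mass (downward positive): 11 × 9.81 − T = 11 a.
Adding the two equations eliminates T: 72.252 = 15 a, so a = 4.8168 m/s².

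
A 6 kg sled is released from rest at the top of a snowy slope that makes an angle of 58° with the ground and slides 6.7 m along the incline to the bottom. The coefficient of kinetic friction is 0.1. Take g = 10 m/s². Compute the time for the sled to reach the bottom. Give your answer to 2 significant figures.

The weight component along the incline is mg sin 58° = 50.883 N and the normal force is N = mg cos 58° = 31.795 N.
Friction up the slope is f = μN = 0.1 × 31.795 = 3.180 N, so the net downslope force is 50.883 − 3.180 = 47.703 N and a = 47.703 / 6 = 7.9505 m/s².
Starting from rest, L = ½at², so t = √(2L/a) = √(2 × 6.7 / 7.9505) = 1.2982 s.

1.3 s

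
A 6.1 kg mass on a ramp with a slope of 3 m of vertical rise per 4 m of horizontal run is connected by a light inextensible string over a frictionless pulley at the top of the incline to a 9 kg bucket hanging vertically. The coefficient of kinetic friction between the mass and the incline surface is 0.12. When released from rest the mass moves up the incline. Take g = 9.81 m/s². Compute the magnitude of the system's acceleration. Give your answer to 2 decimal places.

3.09 m/s²

For the mass on the incline: the weight component along the slope is m₁g sin 36.87° = 6.1 × 9.81 × 0.6000 = 35.905 N and the normal force is N = m₁g cos 36.87° = 47.873 N.
Kinetic friction opposes the mass's motion up the incline: f = μN = 0.12 × 47.873 = 5.745 N acting down the slope.
Newton's second law for the mass (up-slope positive): T − 35.905 − 5.745 = 6.1 a. For the hanging bucket (downward positive): 9 × 9.81 − T = 9 a.
Adding the two equations eliminates T: 46.640 = 15.1 a, so a = 3.0887 m/s².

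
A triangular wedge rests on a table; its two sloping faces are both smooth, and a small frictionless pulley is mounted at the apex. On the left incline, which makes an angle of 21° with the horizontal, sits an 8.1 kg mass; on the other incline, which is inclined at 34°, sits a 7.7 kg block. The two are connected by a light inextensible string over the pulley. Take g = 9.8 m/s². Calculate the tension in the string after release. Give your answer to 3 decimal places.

35.496 N

Resolve each weight along its own incline: the 8.1 kg mass has component 8.1 × 9.8 × sin 21° = 28.447 N down its slope, and the 7.7 kg mass has 7.7 × 9.8 × sin 34° = 42.197 N down its slope.
The 7.7 kg side's 42.197 N exceeds the other side's 28.447 N, so that mass slides down and the 8.1 kg mass slides up. Taking that direction as positive, Newton's second law for the whole system gives 42.197 − 28.447 = (8.1 + 7.7) a, so a = 13.750 / 15.8 = 0.8703 m/s².
For the 8.1 kg mass (up-slope positive): T − 28.447 = 8.1 × 0.8703, so T = 35.496 N.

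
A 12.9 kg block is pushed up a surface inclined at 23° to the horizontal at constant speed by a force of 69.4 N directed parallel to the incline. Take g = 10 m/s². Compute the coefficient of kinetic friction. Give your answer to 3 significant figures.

0.160

At constant speed ΣF = 0 along the incline. The applied 69.4 N acts up the slope; the weight component mg sin 23° = 50.404 N and kinetic friction μN both act down the slope.
So 69.4 = 50.404 + μ × 118.745, giving μ = (69.4 − 50.404) / 118.745 = 0.1600.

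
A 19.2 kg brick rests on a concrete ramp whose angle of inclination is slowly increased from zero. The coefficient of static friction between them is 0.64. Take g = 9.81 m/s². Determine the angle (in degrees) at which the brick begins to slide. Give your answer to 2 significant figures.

33°

At the threshold of sliding, static friction is at its maximum μ_s N and exactly balances the weight component along the incline: mg sin θ = μ_s mg cos θ.
Hence tan θ = μ_s = 0.64, so θ = arctan(0.64) = 32.6192°.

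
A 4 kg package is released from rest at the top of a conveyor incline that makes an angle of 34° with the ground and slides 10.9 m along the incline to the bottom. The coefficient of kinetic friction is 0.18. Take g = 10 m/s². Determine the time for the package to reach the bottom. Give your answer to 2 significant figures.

2.3 s

The weight component along the incline is mg sin 34° = 22.368 N and the normal force is N = mg cos 34° = 33.162 N.
Friction up the slope is f = μN = 0.18 × 33.162 = 5.969 N, so the net downslope force is 22.368 − 5.969 = 16.399 N and a = 16.399 / 4 = 4.0998 m/s².
Starting from rest, L = ½at², so t = √(2L/a) = √(2 × 10.9 / 4.0998) = 2.3059 s.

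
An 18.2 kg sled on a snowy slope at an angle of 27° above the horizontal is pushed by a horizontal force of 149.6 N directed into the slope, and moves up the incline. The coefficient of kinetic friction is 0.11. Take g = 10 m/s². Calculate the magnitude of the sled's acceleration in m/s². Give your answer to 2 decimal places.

The horizontal push has components F cos 27° = 149.6 × 0.8910 = 133.294 N up the incline and F sin 27° = 149.6 × 0.4540 = 67.918 N pressing into the surface.
The normal force is therefore N = mg cos 27° + F sin 27° = 162.162 + 67.918 = 230.080 N, and kinetic friction down the slope is μN = 0.11 × 230.080 = 25.309 N.
Along the incline: F cos 27° − mg sin 27° − μN = ma, so 133.294 − 82.628 − 25.309 = 18.2 a, giving a = 1.3932 m/s².

1.39 m/s²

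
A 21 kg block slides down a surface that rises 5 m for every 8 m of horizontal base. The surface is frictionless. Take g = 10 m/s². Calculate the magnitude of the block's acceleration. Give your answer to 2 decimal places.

5.30 m/s²

Resolving the weight along the incline: the component pulling the block down the slope is mg sin 32.01° = 21 × 10 × 0.5300 = 111.300 N, and the normal force is N = mg cos 32.01° = 21 × 10 × 0.8480 = 178.080 N.
With no friction the net force along the incline is 111.300 N, so a = g sin 32.01° = 111.300 / 21 = 5.3000 m/s².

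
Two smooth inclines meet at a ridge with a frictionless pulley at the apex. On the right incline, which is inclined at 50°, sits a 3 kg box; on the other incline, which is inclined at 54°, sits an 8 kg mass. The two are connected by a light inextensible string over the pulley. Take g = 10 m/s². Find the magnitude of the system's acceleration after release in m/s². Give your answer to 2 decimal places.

Resolve each weight along its own incline: the 3 kg mass has component 3 × 10 × sin 50° = 22.981 N down its slope, and the 8 kg mass has 8 × 10 × sin 54° = 64.721 N down its slope.
The 8 kg side's 64.721 N exceeds the other side's 22.981 N, so that mass slides down and the 3 kg mass slides up. Taking that direction as positive, Newton's second law for the whole system gives 64.721 − 22.981 = (3 + 8) a, so a = 41.740 / 11 = 3.7945 m/s².

3.79 m/s²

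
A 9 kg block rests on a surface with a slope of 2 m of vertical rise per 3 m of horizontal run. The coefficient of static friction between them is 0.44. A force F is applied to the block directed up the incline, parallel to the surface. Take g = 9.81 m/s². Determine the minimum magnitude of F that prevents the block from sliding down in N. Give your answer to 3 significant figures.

16.7 N

The normal force is N = mg cos 33.69° = 73.462 N. With F at its minimum the block is on the verge of sliding down, so static friction is at its maximum μ_s N = 0.44 × 73.462 = 32.323 N and acts up the slope.
Equilibrium along the incline: F + μ_s N = mg sin 33.69°, so F = 48.974 − 32.323 = 16.651 N.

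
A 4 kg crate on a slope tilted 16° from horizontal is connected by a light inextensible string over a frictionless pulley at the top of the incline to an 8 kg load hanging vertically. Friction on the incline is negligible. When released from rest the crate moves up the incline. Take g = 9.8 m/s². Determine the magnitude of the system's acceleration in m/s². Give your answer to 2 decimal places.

5.63 m/s²

For the crate on the incline: the weight component along the slope is m₁g sin 16° = 4 × 9.8 × 0.2756 = 10.804 N and the normal force is N = m₁g cos 16° = 37.681 N.
Newton's second law for the crate (up-slope positive): T − 10.804 = 4 a. For the hanging load (downward positive): 8 × 9.8 − T = 8 a.
Adding the two equations eliminates T: 67.596 = 12 a, so a = 5.6330 m/s².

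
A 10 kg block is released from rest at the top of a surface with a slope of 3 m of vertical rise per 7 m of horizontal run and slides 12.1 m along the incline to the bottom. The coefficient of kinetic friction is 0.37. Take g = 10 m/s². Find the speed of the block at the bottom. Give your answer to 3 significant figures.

The weight component along the incline is mg sin 23.20° = 39.392 N and the normal force is N = mg cos 23.20° = 91.915 N.
Friction up the slope is f = μN = 0.37 × 91.915 = 34.009 N, so the net downslope force is 39.392 − 34.009 = 5.383 N and a = 5.383 / 10 = 0.5383 m/s².
Starting from rest over a distance of 12.1 m, v² = 2aL = 2 × 0.5383 × 12.1 = 13.0269, so v = 3.6093 m/s.

3.61 m/s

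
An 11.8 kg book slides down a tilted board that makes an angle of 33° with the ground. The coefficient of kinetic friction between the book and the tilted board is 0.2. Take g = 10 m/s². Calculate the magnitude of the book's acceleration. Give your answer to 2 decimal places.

Resolving the weight along the incline: the component pulling the book down the slope is mg sin 33° = 11.8 × 10 × 0.5446 = 64.263 N, and the normal force is N = mg cos 33° = 11.8 × 10 × 0.8387 = 98.967 N.
Kinetic friction acts up the slope with magnitude f = μN = 0.2 × 98.967 = 19.793 N.
Net force along the incline is 64.263 − 19.793 = 44.470 N, so a = 44.470 / 11.8 = 3.7686 m/s².

3.77 m/s²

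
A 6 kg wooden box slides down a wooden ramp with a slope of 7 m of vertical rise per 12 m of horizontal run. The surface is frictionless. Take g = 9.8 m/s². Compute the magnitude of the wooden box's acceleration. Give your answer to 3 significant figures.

Resolving the weight along the incline: the component pulling the wooden box down the slope is mg sin 30.26° = 6 × 9.8 × 0.5039 = 29.629 N, and the normal force is N = mg cos 30.26° = 6 × 9.8 × 0.8638 = 50.791 N.
With no friction the net force along the incline is 29.629 N, so a = g sin 30.26° = 29.629 / 6 = 4.9382 m/s².

4.94 m/s²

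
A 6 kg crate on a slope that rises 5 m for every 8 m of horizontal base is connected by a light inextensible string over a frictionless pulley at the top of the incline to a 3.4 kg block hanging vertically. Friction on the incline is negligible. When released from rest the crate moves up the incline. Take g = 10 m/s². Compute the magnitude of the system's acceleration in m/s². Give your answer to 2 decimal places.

0.23 m/s²

For the crate on the incline: the weight component along the slope is m₁g sin 32.01° = 6 × 10 × 0.5300 = 31.800 N and the normal force is N = m₁g cos 32.01° = 50.880 N.
Newton's second law for the crate (up-slope positive): T − 31.800 = 6 a. For the hanging block (downward positive): 3.4 × 10 − T = 3.4 a.
Adding the two equations eliminates T: 2.200 = 9.4 a, so a = 0.2340 m/s².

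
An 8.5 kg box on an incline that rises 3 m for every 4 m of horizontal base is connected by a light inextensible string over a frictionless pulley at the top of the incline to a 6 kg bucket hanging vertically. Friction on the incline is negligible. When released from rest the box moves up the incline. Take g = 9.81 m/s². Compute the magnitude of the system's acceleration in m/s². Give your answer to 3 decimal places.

For the box on the incline: the weight component along the slope is m₁g sin 36.87° = 8.5 × 9.81 × 0.6000 = 50.031 N and the normal force is N = m₁g cos 36.87° = 66.708 N.
Newton's second law for the box (up-slope positive): T − 50.031 = 8.5 a. For the hanging bucket (downward positive): 6 × 9.81 − T = 6 a.
Adding the two equations eliminates T: 8.829 = 14.5 a, so a = 0.6089 m/s².

0.609 m/s²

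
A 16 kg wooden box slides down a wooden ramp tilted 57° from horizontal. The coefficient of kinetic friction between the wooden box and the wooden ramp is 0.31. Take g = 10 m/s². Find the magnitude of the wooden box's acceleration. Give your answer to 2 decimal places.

6.70 m/s²

Resolving the weight along the incline: the component pulling the wooden box down the slope is mg sin 57° = 16 × 10 × 0.8387 = 134.192 N, and the normal force is N = mg cos 57° = 16 × 10 × 0.5446 = 87.136 N.
Kinetic friction acts up the slope with magnitude f = μN = 0.31 × 87.136 = 27.012 N.
Net force along the incline is 134.192 − 27.012 = 107.180 N, so a = 107.180 / 16 = 6.6988 m/s².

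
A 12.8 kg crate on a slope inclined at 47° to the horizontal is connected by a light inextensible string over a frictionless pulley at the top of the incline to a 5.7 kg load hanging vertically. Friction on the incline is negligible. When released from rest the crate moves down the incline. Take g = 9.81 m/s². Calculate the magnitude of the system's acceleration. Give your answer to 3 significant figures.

1.94 m/s²

For the crate on the incline: the weight component along the slope is m₁g sin 47° = 12.8 × 9.81 × 0.7314 = 91.840 N and the normal force is N = m₁g cos 47° = 85.637 N.
Newton's second law for the crate (down-slope positive): 91.840 − T = 12.8 a. For the hanging load (upward positive): T − 5.7 × 9.81 = 5.7 a.
Adding the two equations eliminates T: 35.923 = 18.5 a, so a = 1.9418 m/s².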